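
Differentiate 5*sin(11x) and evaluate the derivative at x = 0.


Apply the chain rule to differentiate 5*sin(11x):
d/dx [5*sin(11x)]
= 5 * cos(11x) * d/dx(11x)
= 5 * 11 * cos(11x)
= 55 * cos(11x)
Evaluate at x = 0:
= 55 * cos(0)
= 55 * 1
= 55

55


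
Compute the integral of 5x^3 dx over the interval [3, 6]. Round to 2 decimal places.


Find the antiderivative of 5x^3:
F(x) = 5/4 * x^4
Apply the Fundamental Theorem of Calculus:
F(6) - F(3)
= 5/4 * 6^4 - 5/4 * 3^4
= 5/4 * (1296 - 81)
= 5/4 * 1215
= 6075/4 = 1518.75

1518.75


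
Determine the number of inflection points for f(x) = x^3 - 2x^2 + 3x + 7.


Inflection points occur where f''(x) = 0 and concavity changes.
f(x) = x^3 - 2x^2 + 3x + 7
f'(x) = 3x^2 - 4x + 3
f''(x) = 6x - 4
Set f''(x) = 0:
6x - 4 = 0
x = 4 / 6 = 2/3
Since f''(x) is linear (degree 1), it changes sign at this point.
Therefore there is exactly 1 inflection point.

1


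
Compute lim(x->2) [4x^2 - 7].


Since polynomials are continuous, we use direct substitution.
lim(x->2) of 4x^2 - 7
= 4 * 2^2 + 0 * 2 - 7
= 16 + 0 - 7
= 9

9


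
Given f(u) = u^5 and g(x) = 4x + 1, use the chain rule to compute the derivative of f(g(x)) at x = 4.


Using the chain rule: (f(g(x)))' = f'(g(x)) * g'(x)
First, find g(4):
g(4) = 4 * 4 + 1 = 17
Next, f'(u) = 5u^4
And g'(x) = 4
So f'(g(4)) * g'(4)
= 5 * 17^4 * 4
= 5 * 83521 * 4
= 1670420

1670420


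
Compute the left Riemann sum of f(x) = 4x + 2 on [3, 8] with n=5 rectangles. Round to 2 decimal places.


Left Riemann sum uses left endpoints of each subinterval.
Interval: [3, 8], n = 5
dx = (8 - 3) / 5 = 1
Left endpoints: [3, 4, 5, 6, 7]
f values: [14, 18, 22, 26, 30]
Sum = dx * (sum of f values)
= 1 * 110
= 110 = 110.00

110.00


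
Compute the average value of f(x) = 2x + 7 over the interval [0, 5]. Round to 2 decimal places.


Average value = 1/(b-a) * integral from a to b of f(x) dx
First compute the integral of 2x + 7:
F(x) = x^2 + 7x
F(5) = 1 * 25 + 7 * 5 = 60
F(0) = 1 * 0 + 7 * 0 = 0
Integral = 60 - 0 = 60
Average = 60 / (5 - 0) = 60 / 5
= 12 = 12.00

12.00


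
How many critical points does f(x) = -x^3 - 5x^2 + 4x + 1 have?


Find where f'(x) = 0:
f(x) = -x^3 - 5x^2 + 4x + 1
f'(x) = -3x^2 - 10x + 4
This is a quadratic in x. Use the discriminant to count real roots.
Discriminant = (-10)^2 - 4 * (-3) * 4
= 100 - (-48)
= 148
Since discriminant > 0, f'(x) = 0 has 2 real solutions.
Number of critical points: 2

2


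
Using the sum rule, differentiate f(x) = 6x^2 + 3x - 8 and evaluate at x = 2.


Differentiate term by term using power and sum rules:
f(x) = 6x^2 + 3x - 8
f'(x) = 12x + 3
Substitute x = 2:
f'(2) = 12 * 2 + 3
= 24 + 3
= 27

27


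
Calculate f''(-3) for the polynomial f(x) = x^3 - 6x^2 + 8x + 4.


First derivative:
f'(x) = 3x^2 - 12x + 8
Second derivative:
f''(x) = 6x - 12
Substitute x = -3:
f''(-3) = 6 * (-3) - 12
= -18 - 12
= -30

-30


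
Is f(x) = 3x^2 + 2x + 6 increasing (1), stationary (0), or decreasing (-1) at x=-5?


Compute f'(x) to determine behavior:
f'(x) = 6x + 2
f'(-5) = 6 * (-5) + 2
= -30 + 2
= -28
Since f'(-5) < 0, the function is decreasing (-1)

-1


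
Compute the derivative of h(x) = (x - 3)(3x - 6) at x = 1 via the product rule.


Let u(x) = x - 3 and v(x) = 3x - 6
u'(x) = 1
v'(x) = 3
Product rule: h'(x) = u'(x)*v(x) + u(x)*v'(x)
= 1 * (3x - 6) + (x - 3) * 3
At x = 1:
u(1) = 1 * 1 - 3 = -2
v(1) = 3 * 1 - 6 = -3
h'(1) = 1 * (-3) + (-2) * 3
= -3 - 6
= -9

-9


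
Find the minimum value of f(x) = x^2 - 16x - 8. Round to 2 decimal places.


For a quadratic f(x) = ax^2 + bx + c with a > 0, the minimum is at the vertex.
Vertex x-coordinate: x = -b/(2a)
x = -(-16) / (2 * 1)
x = 16/2 = 8
Substitute back to find the minimum value:
f(8) = 1 * 8^2 - 16 * 8 - 8
= 64 - 128 - 8
= -72 = -72.00

-72.00


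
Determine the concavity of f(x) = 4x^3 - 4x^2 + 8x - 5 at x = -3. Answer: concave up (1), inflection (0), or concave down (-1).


Concavity is determined by the sign of f''(x).
f(x) = 4x^3 - 4x^2 + 8x - 5
f'(x) = 12x^2 - 8x + 8
f''(x) = 24x - 8
f''(-3) = 24 * (-3) - 8
= -72 - 8
= -80
Since f''(-3) < 0, the function is concave down (-1)

-1


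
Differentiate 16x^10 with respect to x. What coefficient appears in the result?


We apply the power rule: d/dx [ax^n] = a*n * x^(n-1)
d/dx [16x^10]
= 16 * 10 * x^(10-1)
= 160x^9
The coefficient is 160

160


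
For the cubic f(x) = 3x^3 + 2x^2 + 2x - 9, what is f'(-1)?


Differentiate f(x) = 3x^3 + 2x^2 + 2x - 9 term by term:
f'(x) = 9x^2 + 4x + 2
Substitute x = -1:
f'(-1) = 9 * (-1)^2 + 4 * (-1) + 2
= 9 - 4 + 2
= 7

7


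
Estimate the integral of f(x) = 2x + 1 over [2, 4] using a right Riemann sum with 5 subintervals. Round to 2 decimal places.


Right Riemann sum uses right endpoints of each subinterval.
Interval: [2, 4], n = 5
dx = (4 - 2) / 5 = 2/5
Right endpoints: [12/5, 14/5, 16/5, 18/5, 4]
f values: [29/5, 33/5, 37/5, 41/5, 9]
Sum = dx * (sum of f values)
= 2/5 * 37
= 74/5 = 14.80

14.80


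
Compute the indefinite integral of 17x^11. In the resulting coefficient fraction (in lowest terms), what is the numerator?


Apply the power rule for integration:
integral of ax^n dx = a/(n+1) * x^(n+1) + C
integral of 17x^11 dx
= 17/12 * x^12 + C
The coefficient in lowest terms is 17/12, and its numerator is 17

17


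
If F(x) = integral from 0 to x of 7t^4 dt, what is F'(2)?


By the Fundamental Theorem of Calculus (Part 1):
If F(x) = integral from 0 to x of f(t) dt, then F'(x) = f(x)
Here f(t) = 7t^4
So F'(x) = 7x^4
Evaluate at x = 2:
F'(2) = 7 * 2^4
= 7 * 16
= 112

112


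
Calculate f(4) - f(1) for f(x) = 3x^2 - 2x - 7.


Net change = f(b) - f(a)
f(x) = 3x^2 - 2x - 7
Compute f(4):
f(4) = 3 * 4^2 - 2 * 4 - 7
= 48 - 8 - 7
= 33
Compute f(1):
f(1) = 3 * 1^2 - 2 * 1 - 7
= 3 - 2 - 7
= -6
Net change = 33 - (-6) = 39

39


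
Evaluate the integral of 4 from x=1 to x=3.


The integral of a constant k over [a, b] equals k * (b - a).
integral from 1 to 3 of 4 dx
= 4 * (3 - 1)
= 4 * 2
= 8

8


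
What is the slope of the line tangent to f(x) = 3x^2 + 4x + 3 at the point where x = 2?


The slope of the tangent line equals f'(x) at the point.
f(x) = 3x^2 + 4x + 3
f'(x) = 6x + 4
At x = 2:
f'(2) = 6 * 2 + 4
= 12 + 4
= 16

16


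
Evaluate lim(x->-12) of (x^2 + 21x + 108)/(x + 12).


Direct substitution gives 0/0, so we factor the numerator.
Factor: (x^2 + 21x + 108) = (x + 12)(x + 9)
Cancel the common factor (x + 12):
(x^2 + 21x + 108)/(x + 12) = (x + 9)
Now substitute x = -12:
= (-12) - (-9) = -3

-3


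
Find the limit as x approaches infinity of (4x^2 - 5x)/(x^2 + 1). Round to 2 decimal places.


For limits at infinity with equal-degree polynomials,
we compare leading coefficients.
Numerator leading term: 4x^2
Denominator leading term: x^2
Divide both by x^2:
lim = (4 - 5/x) / (1 + 1/x^2)
As x -> infinity, the 1/x and 1/x^2 terms vanish:
= 4/1 = 4 = 4.00

4.00


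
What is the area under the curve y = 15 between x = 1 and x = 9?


The area under a constant function y = 15 is a rectangle.
Width = 9 - 1 = 8
Height = 15
Area = width * height
= 8 * 15
= 120

120


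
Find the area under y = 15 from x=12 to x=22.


The area under a constant function y = 15 is a rectangle.
Width = 22 - 12 = 10
Height = 15
Area = width * height
= 10 * 15
= 150

150


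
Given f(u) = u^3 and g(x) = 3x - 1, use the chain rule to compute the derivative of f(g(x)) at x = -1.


Using the chain rule: (f(g(x)))' = f'(g(x)) * g'(x)
First, find g(-1):
g(-1) = 3 * (-1) - 1 = -4
Next, f'(u) = 3u^2
And g'(x) = 3
So f'(g(-1)) * g'(-1)
= 3 * (-4)^2 * 3
= 3 * 16 * 3
= 144

144


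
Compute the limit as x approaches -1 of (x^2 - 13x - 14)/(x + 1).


Direct substitution gives 0/0, so we factor the numerator.
Factor: (x^2 - 13x - 14) = (x + 1)(x - 14)
Cancel the common factor (x + 1):
(x^2 - 13x - 14)/(x + 1) = (x - 14)
Now substitute x = -1:
= (-1) - (14) = -15

-15


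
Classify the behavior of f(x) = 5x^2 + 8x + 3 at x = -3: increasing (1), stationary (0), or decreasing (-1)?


Compute f'(x) to determine behavior:
f'(x) = 10x + 8
f'(-3) = 10 * (-3) + 8
= -30 + 8
= -22
Since f'(-3) < 0, the function is decreasing (-1)

-1


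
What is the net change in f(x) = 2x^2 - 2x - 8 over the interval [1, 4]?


Net change = f(b) - f(a)
f(x) = 2x^2 - 2x - 8
Compute f(4):
f(4) = 2 * 4^2 - 2 * 4 - 8
= 32 - 8 - 8
= 16
Compute f(1):
f(1) = 2 * 1^2 - 2 * 1 - 8
= 2 - 2 - 8
= -8
Net change = 16 - (-8) = 24

24


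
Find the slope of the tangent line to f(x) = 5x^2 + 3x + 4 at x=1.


The slope of the tangent line equals f'(x) at the point.
f(x) = 5x^2 + 3x + 4
f'(x) = 10x + 3
At x = 1:
f'(1) = 10 * 1 + 3
= 10 + 3
= 13

13


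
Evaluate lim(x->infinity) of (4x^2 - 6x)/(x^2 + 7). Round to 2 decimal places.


For limits at infinity with equal-degree polynomials,
we compare leading coefficients.
Numerator leading term: 4x^2
Denominator leading term: x^2
Divide both by x^2:
lim = (4 - 6/x) / (1 + 7/x^2)
As x -> infinity, the 1/x and 1/x^2 terms vanish:
= 4/1 = 4 = 4.00

4.00


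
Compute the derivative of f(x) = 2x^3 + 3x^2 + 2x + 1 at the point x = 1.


Differentiate f(x) = 2x^3 + 3x^2 + 2x + 1 term by term:
f'(x) = 6x^2 + 6x + 2
Substitute x = 1:
f'(1) = 6 * 1^2 + 6 * 1 + 2
= 6 + 6 + 2
= 14

14


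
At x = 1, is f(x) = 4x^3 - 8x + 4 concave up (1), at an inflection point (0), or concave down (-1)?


Concavity is determined by the sign of f''(x).
f(x) = 4x^3 - 8x + 4
f'(x) = 12x^2 - 8
f''(x) = 24x
f''(1) = 24 * 1 + 0
= 24 + 0
= 24
Since f''(1) > 0, the function is concave up (1)

1


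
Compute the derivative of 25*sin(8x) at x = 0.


Apply the chain rule to differentiate 25*sin(8x):
d/dx [25*sin(8x)]
= 25 * cos(8x) * d/dx(8x)
= 25 * 8 * cos(8x)
= 200 * cos(8x)
Evaluate at x = 0:
= 200 * cos(0)
= 200 * 1
= 200

200


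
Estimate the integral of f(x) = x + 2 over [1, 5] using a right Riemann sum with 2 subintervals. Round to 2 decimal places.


Right Riemann sum uses right endpoints of each subinterval.
Interval: [1, 5], n = 2
dx = (5 - 1) / 2 = 2
Right endpoints: [3, 5]
f values: [5, 7]
Sum = dx * (sum of f values)
= 2 * 12
= 24 = 24.00

24.00


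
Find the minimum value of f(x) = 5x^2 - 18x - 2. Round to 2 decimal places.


For a quadratic f(x) = ax^2 + bx + c with a > 0, the minimum is at the vertex.
Vertex x-coordinate: x = -b/(2a)
x = -(-18) / (2 * 5)
x = 18/10 = 9/5
Substitute back to find the minimum value:
f(9/5) = 5 * (9/5)^2 - 18 * (9/5) - 2
= 81/5 - 162/5 - 2
= -91/5 = -18.20

-18.20


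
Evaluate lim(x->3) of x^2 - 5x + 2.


Since polynomials are continuous, we use direct substitution.
lim(x->3) of x^2 - 5x + 2
= 1 * 3^2 - 5 * 3 + 2
= 9 - 15 + 2
= -4

-4


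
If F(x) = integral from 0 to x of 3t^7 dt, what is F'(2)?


By the Fundamental Theorem of Calculus (Part 1):
If F(x) = integral from 0 to x of f(t) dt, then F'(x) = f(x)
Here f(t) = 3t^7
So F'(x) = 3x^7
Evaluate at x = 2:
F'(2) = 3 * 2^7
= 3 * 128
= 384

384


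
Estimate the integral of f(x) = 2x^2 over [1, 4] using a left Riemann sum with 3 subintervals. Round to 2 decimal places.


Left Riemann sum uses left endpoints of each subinterval.
Interval: [1, 4], n = 3
dx = (4 - 1) / 3 = 1
Left endpoints: [1, 2, 3]
f values: [2, 8, 18]
Sum = dx * (sum of f values)
= 1 * 28
= 28 = 28.00

28.00


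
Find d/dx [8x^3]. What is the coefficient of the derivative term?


We apply the power rule: d/dx [ax^n] = a*n * x^(n-1)
d/dx [8x^3]
= 8 * 3 * x^(3-1)
= 24x^2
The coefficient is 24

24


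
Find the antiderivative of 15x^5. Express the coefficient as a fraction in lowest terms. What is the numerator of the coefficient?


Apply the power rule for integration:
integral of ax^n dx = a/(n+1) * x^(n+1) + C
integral of 15x^5 dx
= 15/6 * x^6 + C
= 5/2 * x^6 + C
The coefficient in lowest terms is 5/2, and its numerator is 5

5


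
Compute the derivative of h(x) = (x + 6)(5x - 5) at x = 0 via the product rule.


Let u(x) = x + 6 and v(x) = 5x - 5
u'(x) = 1
v'(x) = 5
Product rule: h'(x) = u'(x)*v(x) + u(x)*v'(x)
= 1 * (5x - 5) + (x + 6) * 5
At x = 0:
u(0) = 1 * 0 + 6 = 6
v(0) = 5 * 0 - 5 = -5
h'(0) = 1 * (-5) + 6 * 5
= -5 + 30
= 25

25


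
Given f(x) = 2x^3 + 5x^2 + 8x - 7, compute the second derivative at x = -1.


First derivative:
f'(x) = 6x^2 + 10x + 8
Second derivative:
f''(x) = 12x + 10
Substitute x = -1:
f''(-1) = 12 * (-1) + 10
= -12 + 10
= -2

-2


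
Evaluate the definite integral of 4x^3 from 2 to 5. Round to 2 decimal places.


Find the antiderivative of 4x^3:
F(x) = 4/4 * x^4
Apply the Fundamental Theorem of Calculus:
F(5) - F(2)
= 4/4 * 5^4 - 4/4 * 2^4
= 4/4 * (625 - 16)
= 4/4 * 609
= 609 = 609.00

609.00


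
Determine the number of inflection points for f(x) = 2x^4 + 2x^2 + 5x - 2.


Inflection points occur where f''(x) = 0 and concavity changes.
f(x) = 2x^4 + 2x^2 + 5x - 2
f'(x) = 8x^3 + 4x + 5
f''(x) = 24x^2 + 4
This is a quadratic in x. Use the discriminant to count real roots.
Discriminant = (0)^2 - 4 * 24 * 4
= 0 - 384
= -384
Since discriminant < 0, f''(x) = 0 has no real solutions.
Number of inflection points: 0

0


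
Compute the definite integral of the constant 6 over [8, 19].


The integral of a constant k over [a, b] equals k * (b - a).
integral from 8 to 19 of 6 dx
= 6 * (19 - 8)
= 6 * 11
= 66

66


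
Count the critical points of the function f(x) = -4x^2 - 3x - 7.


Find where f'(x) = 0:
f'(x) = -8x - 3
Set f'(x) = 0:
-8x - 3 = 0
x = 3 / (-8) = -3/8
This is a linear equation in x, so there is exactly one solution.
Number of critical points: 1

1


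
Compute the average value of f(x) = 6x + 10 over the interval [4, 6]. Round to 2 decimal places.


Average value = 1/(b-a) * integral from a to b of f(x) dx
First compute the integral of 6x + 10:
F(x) = 3x^2 + 10x
F(6) = 3 * 36 + 10 * 6 = 168
F(4) = 3 * 16 + 10 * 4 = 88
Integral = 168 - 88 = 80
Average = 80 / (6 - 4) = 80 / 2
= 40 = 40.00

40.00


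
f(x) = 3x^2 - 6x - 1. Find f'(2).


Differentiate term by term using power and sum rules:
f(x) = 3x^2 - 6x - 1
f'(x) = 6x - 6
Substitute x = 2:
f'(2) = 6 * 2 - 6
= 12 - 6
= 6

6


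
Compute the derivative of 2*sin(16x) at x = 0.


Apply the chain rule to differentiate 2*sin(16x):
d/dx [2*sin(16x)]
= 2 * cos(16x) * d/dx(16x)
= 2 * 16 * cos(16x)
= 32 * cos(16x)
Evaluate at x = 0:
= 32 * cos(0)
= 32 * 1
= 32

32


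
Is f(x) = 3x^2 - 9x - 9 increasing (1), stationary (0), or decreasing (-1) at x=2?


Compute f'(x) to determine behavior:
f'(x) = 6x - 9
f'(2) = 6 * 2 - 9
= 12 - 9
= 3
Since f'(2) > 0, the function is increasing (1)

1


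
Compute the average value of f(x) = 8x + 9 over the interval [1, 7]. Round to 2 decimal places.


Average value = 1/(b-a) * integral from a to b of f(x) dx
First compute the integral of 8x + 9:
F(x) = 4x^2 + 9x
F(7) = 4 * 49 + 9 * 7 = 259
F(1) = 4 * 1 + 9 * 1 = 13
Integral = 259 - 13 = 246
Average = 246 / (7 - 1) = 246 / 6
= 41 = 41.00

41.00


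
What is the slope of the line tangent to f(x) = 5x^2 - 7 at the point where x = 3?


The slope of the tangent line equals f'(x) at the point.
f(x) = 5x^2 - 7
f'(x) = 10x
At x = 3:
f'(3) = 10 * 3 + 0
= 30 + 0
= 30

30


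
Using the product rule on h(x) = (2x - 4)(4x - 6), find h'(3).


Let u(x) = 2x - 4 and v(x) = 4x - 6
u'(x) = 2
v'(x) = 4
Product rule: h'(x) = u'(x)*v(x) + u(x)*v'(x)
= 2 * (4x - 6) + (2x - 4) * 4
At x = 3:
u(3) = 2 * 3 - 4 = 2
v(3) = 4 * 3 - 6 = 6
h'(3) = 2 * 6 + 2 * 4
= 12 + 8
= 20

20


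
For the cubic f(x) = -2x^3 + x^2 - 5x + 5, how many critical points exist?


Find where f'(x) = 0:
f(x) = -2x^3 + x^2 - 5x + 5
f'(x) = -6x^2 + 2x - 5
This is a quadratic in x. Use the discriminant to count real roots.
Discriminant = (2)^2 - 4 * (-6) * (-5)
= 4 - 120
= -116
Since discriminant < 0, f'(x) = 0 has no real solutions.
Number of critical points: 0

0


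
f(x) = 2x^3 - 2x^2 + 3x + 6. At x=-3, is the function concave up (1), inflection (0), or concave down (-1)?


Concavity is determined by the sign of f''(x).
f(x) = 2x^3 - 2x^2 + 3x + 6
f'(x) = 6x^2 - 4x + 3
f''(x) = 12x - 4
f''(-3) = 12 * (-3) - 4
= -36 - 4
= -40
Since f''(-3) < 0, the function is concave down (-1)

-1


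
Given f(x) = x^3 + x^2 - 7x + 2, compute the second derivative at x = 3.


First derivative:
f'(x) = 3x^2 + 2x - 7
Second derivative:
f''(x) = 6x + 2
Substitute x = 3:
f''(3) = 6 * 3 + 2
= 18 + 2
= 20

20


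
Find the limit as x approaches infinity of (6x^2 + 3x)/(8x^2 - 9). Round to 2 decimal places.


For limits at infinity with equal-degree polynomials,
we compare leading coefficients.
Numerator leading term: 6x^2
Denominator leading term: 8x^2
Divide both by x^2:
lim = (6 + 3/x) / (8 - 9/x^2)
As x -> infinity, the 1/x and 1/x^2 terms vanish:
= 6/8 = 3/4 = 0.75

0.75


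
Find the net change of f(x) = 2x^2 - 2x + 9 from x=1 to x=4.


Net change = f(b) - f(a)
f(x) = 2x^2 - 2x + 9
Compute f(4):
f(4) = 2 * 4^2 - 2 * 4 + 9
= 32 - 8 + 9
= 33
Compute f(1):
f(1) = 2 * 1^2 - 2 * 1 + 9
= 2 - 2 + 9
= 9
Net change = 33 - 9 = 24

24


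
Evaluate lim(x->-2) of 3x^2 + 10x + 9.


Since polynomials are continuous, we use direct substitution.
lim(x->-2) of 3x^2 + 10x + 9
= 3 * (-2)^2 + 10 * (-2) + 9
= 12 - 20 + 9
= 1

1


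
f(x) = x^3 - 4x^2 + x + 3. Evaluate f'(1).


Differentiate f(x) = x^3 - 4x^2 + x + 3 term by term:
f'(x) = 3x^2 - 8x + 1
Substitute x = 1:
f'(1) = 3 * 1^2 - 8 * 1 + 1
= 3 - 8 + 1
= -4

-4


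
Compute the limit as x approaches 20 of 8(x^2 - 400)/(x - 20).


Direct substitution gives 0/0, so we factor the numerator.
Factor: 8(x^2 - 400) = 8 * (x - 20)(x + 20)
Cancel the common factor (x - 20):
8(x^2 - 400)/(x - 20) = 8 * (x + 20)
Now substitute x = 20:
= 8 * (20 + 20) = 320

320


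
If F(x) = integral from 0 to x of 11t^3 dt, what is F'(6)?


By the Fundamental Theorem of Calculus (Part 1):
If F(x) = integral from 0 to x of f(t) dt, then F'(x) = f(x)
Here f(t) = 11t^3
So F'(x) = 11x^3
Evaluate at x = 6:
F'(6) = 11 * 6^3
= 11 * 216
= 2376

2376


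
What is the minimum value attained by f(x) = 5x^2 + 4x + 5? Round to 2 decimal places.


For a quadratic f(x) = ax^2 + bx + c with a > 0, the minimum is at the vertex.
Vertex x-coordinate: x = -b/(2a)
x = -(4) / (2 * 5)
x = -4/10 = -2/5
Substitute back to find the minimum value:
f(-2/5) = 5 * (-2/5)^2 + 4 * (-2/5) + 5
= 4/5 - 8/5 + 5
= 21/5 = 4.20

4.20


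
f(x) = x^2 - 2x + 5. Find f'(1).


Differentiate term by term using power and sum rules:
f(x) = x^2 - 2x + 5
f'(x) = 2x - 2
Substitute x = 1:
f'(1) = 2 * 1 - 2
= 2 - 2
= 0

0


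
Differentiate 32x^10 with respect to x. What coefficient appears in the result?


We apply the power rule: d/dx [ax^n] = a*n * x^(n-1)
d/dx [32x^10]
= 32 * 10 * x^(10-1)
= 320x^9
The coefficient is 320

320


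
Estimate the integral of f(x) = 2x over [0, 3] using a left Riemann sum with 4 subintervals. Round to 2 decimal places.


Left Riemann sum uses left endpoints of each subinterval.
Interval: [0, 3], n = 4
dx = (3 - 0) / 4 = 3/4
Left endpoints: [0, 3/4, 3/2, 9/4]
f values: [0, 3/2, 3, 9/2]
Sum = dx * (sum of f values)
= 3/4 * 9
= 27/4 = 6.75

6.75


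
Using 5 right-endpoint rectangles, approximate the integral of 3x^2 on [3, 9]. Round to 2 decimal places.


Right Riemann sum uses right endpoints of each subinterval.
Interval: [3, 9], n = 5
dx = (9 - 3) / 5 = 6/5
Right endpoints: [21/5, 27/5, 33/5, 39/5, 9]
f values: [1323/25, 2187/25, 3267/25, 4563/25, 243]
Sum = dx * (sum of f values)
= 6/5 * 3483/5
= 20898/25 = 835.92

835.92


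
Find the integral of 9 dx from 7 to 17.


The integral of a constant k over [a, b] equals k * (b - a).
integral from 7 to 17 of 9 dx
= 9 * (17 - 7)
= 9 * 10
= 90

90


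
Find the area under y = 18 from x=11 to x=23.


The area under a constant function y = 18 is a rectangle.
Width = 23 - 11 = 12
Height = 18
Area = width * height
= 12 * 18
= 216

216


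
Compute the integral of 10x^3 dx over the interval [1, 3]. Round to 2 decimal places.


Find the antiderivative of 10x^3:
F(x) = 10/4 * x^4
Apply the Fundamental Theorem of Calculus:
F(3) - F(1)
= 10/4 * 3^4 - 10/4 * 1^4
= 10/4 * (81 - 1)
= 10/4 * 80
= 200 = 200.00

200.00


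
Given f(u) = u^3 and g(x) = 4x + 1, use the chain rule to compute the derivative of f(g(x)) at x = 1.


Using the chain rule: (f(g(x)))' = f'(g(x)) * g'(x)
First, find g(1):
g(1) = 4 * 1 + 1 = 5
Next, f'(u) = 3u^2
And g'(x) = 4
So f'(g(1)) * g'(1)
= 3 * 5^2 * 4
= 3 * 25 * 4
= 300

300


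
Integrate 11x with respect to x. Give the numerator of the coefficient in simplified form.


Apply the power rule for integration:
integral of ax^n dx = a/(n+1) * x^(n+1) + C
integral of 11x dx
= 11/2 * x^2 + C
The coefficient in lowest terms is 11/2, and its numerator is 11

11


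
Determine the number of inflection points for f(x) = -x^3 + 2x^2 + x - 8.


Inflection points occur where f''(x) = 0 and concavity changes.
f(x) = -x^3 + 2x^2 + x - 8
f'(x) = -3x^2 + 4x + 1
f''(x) = -6x + 4
Set f''(x) = 0:
-6x + 4 = 0
x = -4 / (-6) = 2/3
Since f''(x) is linear (degree 1), it changes sign at this point.
Therefore there is exactly 1 inflection point.

1


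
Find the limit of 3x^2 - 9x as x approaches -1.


Since polynomials are continuous, we use direct substitution.
lim(x->-1) of 3x^2 - 9x
= 3 * (-1)^2 - 9 * (-1) + 0
= 3 + 9 + 0
= 12

12


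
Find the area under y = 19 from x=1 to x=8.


The area under a constant function y = 19 is a rectangle.
Width = 8 - 1 = 7
Height = 19
Area = width * height
= 7 * 19
= 133

133


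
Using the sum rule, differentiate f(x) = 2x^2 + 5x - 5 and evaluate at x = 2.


Differentiate term by term using power and sum rules:
f(x) = 2x^2 + 5x - 5
f'(x) = 4x + 5
Substitute x = 2:
f'(2) = 4 * 2 + 5
= 8 + 5
= 13

13


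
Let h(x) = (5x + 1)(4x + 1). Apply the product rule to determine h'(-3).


Let u(x) = 5x + 1 and v(x) = 4x + 1
u'(x) = 5
v'(x) = 4
Product rule: h'(x) = u'(x)*v(x) + u(x)*v'(x)
= 5 * (4x + 1) + (5x + 1) * 4
At x = -3:
u(-3) = 5 * (-3) + 1 = -14
v(-3) = 4 * (-3) + 1 = -11
h'(-3) = 5 * (-11) + (-14) * 4
= -55 - 56
= -111

-111


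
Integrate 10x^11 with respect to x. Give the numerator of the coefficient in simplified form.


Apply the power rule for integration:
integral of ax^n dx = a/(n+1) * x^(n+1) + C
integral of 10x^11 dx
= 10/12 * x^12 + C
= 5/6 * x^12 + C
The coefficient in lowest terms is 5/6, and its numerator is 5

5


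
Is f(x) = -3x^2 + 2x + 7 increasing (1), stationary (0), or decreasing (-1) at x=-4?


Compute f'(x) to determine behavior:
f'(x) = -6x + 2
f'(-4) = -6 * (-4) + 2
= 24 + 2
= 26
Since f'(-4) > 0, the function is increasing (1)

1


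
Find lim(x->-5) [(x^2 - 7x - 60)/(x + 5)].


Direct substitution gives 0/0, so we factor the numerator.
Factor: (x^2 - 7x - 60) = (x + 5)(x - 12)
Cancel the common factor (x + 5):
(x^2 - 7x - 60)/(x + 5) = (x - 12)
Now substitute x = -5:
= (-5) - (12) = -17

-17


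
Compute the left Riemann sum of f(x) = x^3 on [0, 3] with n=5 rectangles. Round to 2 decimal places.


Left Riemann sum uses left endpoints of each subinterval.
Interval: [0, 3], n = 5
dx = (3 - 0) / 5 = 3/5
Left endpoints: [0, 3/5, 6/5, 9/5, 12/5]
f values: [0, 27/125, 216/125, 729/125, 1728/125]
Sum = dx * (sum of f values)
= 3/5 * 108/5
= 324/25 = 12.96

12.96


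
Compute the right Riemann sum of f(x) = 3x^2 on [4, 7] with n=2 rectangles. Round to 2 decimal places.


Right Riemann sum uses right endpoints of each subinterval.
Interval: [4, 7], n = 2
dx = (7 - 4) / 2 = 3/2
Right endpoints: [11/2, 7]
f values: [363/4, 147]
Sum = dx * (sum of f values)
= 3/2 * 951/4
= 2853/8 ≈ 356.63

356.63


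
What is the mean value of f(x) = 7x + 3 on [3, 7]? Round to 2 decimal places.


Average value = 1/(b-a) * integral from a to b of f(x) dx
First compute the integral of 7x + 3:
F(x) = (7/2)x^2 + 3x
F(7) = 7/2 * 49 + 3 * 7 = 385/2
F(3) = 7/2 * 9 + 3 * 3 = 81/2
Integral = 385/2 - 81/2 = 152
Average = 152 / (7 - 3) = 152 / 4
= 38 = 38.00

38.00


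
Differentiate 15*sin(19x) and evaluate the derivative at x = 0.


Apply the chain rule to differentiate 15*sin(19x):
d/dx [15*sin(19x)]
= 15 * cos(19x) * d/dx(19x)
= 15 * 19 * cos(19x)
= 285 * cos(19x)
Evaluate at x = 0:
= 285 * cos(0)
= 285 * 1
= 285

285


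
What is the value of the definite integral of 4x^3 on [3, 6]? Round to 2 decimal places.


Find the antiderivative of 4x^3:
F(x) = 4/4 * x^4
Apply the Fundamental Theorem of Calculus:
F(6) - F(3)
= 4/4 * 6^4 - 4/4 * 3^4
= 4/4 * (1296 - 81)
= 4/4 * 1215
= 1215 = 1215.00

1215.00


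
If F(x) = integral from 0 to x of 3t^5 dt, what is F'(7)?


By the Fundamental Theorem of Calculus (Part 1):
If F(x) = integral from 0 to x of f(t) dt, then F'(x) = f(x)
Here f(t) = 3t^5
So F'(x) = 3x^5
Evaluate at x = 7:
F'(7) = 3 * 7^5
= 3 * 16807
= 50421

50421


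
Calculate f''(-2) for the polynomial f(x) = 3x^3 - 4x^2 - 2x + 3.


First derivative:
f'(x) = 9x^2 - 8x - 2
Second derivative:
f''(x) = 18x - 8
Substitute x = -2:
f''(-2) = 18 * (-2) - 8
= -36 - 8
= -44

-44


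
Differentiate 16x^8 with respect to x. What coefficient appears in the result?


We apply the power rule: d/dx [ax^n] = a*n * x^(n-1)
d/dx [16x^8]
= 16 * 8 * x^(8-1)
= 128x^7
The coefficient is 128

128


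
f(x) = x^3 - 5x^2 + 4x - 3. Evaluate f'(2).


Differentiate f(x) = x^3 - 5x^2 + 4x - 3 term by term:
f'(x) = 3x^2 - 10x + 4
Substitute x = 2:
f'(2) = 3 * 2^2 - 10 * 2 + 4
= 12 - 20 + 4
= -4

-4


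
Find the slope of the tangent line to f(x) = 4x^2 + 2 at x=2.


The slope of the tangent line equals f'(x) at the point.
f(x) = 4x^2 + 2
f'(x) = 8x
At x = 2:
f'(2) = 8 * 2 + 0
= 16 + 0
= 16

16


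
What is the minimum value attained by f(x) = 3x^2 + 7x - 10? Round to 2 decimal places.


For a quadratic f(x) = ax^2 + bx + c with a > 0, the minimum is at the vertex.
Vertex x-coordinate: x = -b/(2a)
x = -(7) / (2 * 3)
x = -7/6
Substitute back to find the minimum value:
f(-7/6) = 3 * (-7/6)^2 + 7 * (-7/6) - 10
= 49/12 - 49/6 - 10
= -169/12 ≈ -14.08

-14.08


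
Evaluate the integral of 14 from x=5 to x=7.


The integral of a constant k over [a, b] equals k * (b - a).
integral from 5 to 7 of 14 dx
= 14 * (7 - 5)
= 14 * 2
= 28

28


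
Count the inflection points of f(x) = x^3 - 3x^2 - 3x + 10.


Inflection points occur where f''(x) = 0 and concavity changes.
f(x) = x^3 - 3x^2 - 3x + 10
f'(x) = 3x^2 - 6x - 3
f''(x) = 6x - 6
Set f''(x) = 0:
6x - 6 = 0
x = 6 / 6 = 1
Since f''(x) is linear (degree 1), it changes sign at this point.
Therefore there is exactly 1 inflection point.

1


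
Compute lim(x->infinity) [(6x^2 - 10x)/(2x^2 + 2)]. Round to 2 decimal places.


For limits at infinity with equal-degree polynomials,
we compare leading coefficients.
Numerator leading term: 6x^2
Denominator leading term: 2x^2
Divide both by x^2:
lim = (6 - 10/x) / (2 + 2/x^2)
As x -> infinity, the 1/x and 1/x^2 terms vanish:
= 6/2 = 3 = 3.00

3.00


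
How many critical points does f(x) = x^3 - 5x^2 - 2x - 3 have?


Find where f'(x) = 0:
f(x) = x^3 - 5x^2 - 2x - 3
f'(x) = 3x^2 - 10x - 2
This is a quadratic in x. Use the discriminant to count real roots.
Discriminant = (-10)^2 - 4 * 3 * (-2)
= 100 - (-24)
= 124
Since discriminant > 0, f'(x) = 0 has 2 real solutions.
Number of critical points: 2

2


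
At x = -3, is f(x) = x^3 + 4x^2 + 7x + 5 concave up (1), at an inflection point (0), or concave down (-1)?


Concavity is determined by the sign of f''(x).
f(x) = x^3 + 4x^2 + 7x + 5
f'(x) = 3x^2 + 8x + 7
f''(x) = 6x + 8
f''(-3) = 6 * (-3) + 8
= -18 + 8
= -10
Since f''(-3) < 0, the function is concave down (-1)

-1


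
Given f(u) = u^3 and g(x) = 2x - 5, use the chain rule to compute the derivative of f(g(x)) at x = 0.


Using the chain rule: (f(g(x)))' = f'(g(x)) * g'(x)
First, find g(0):
g(0) = 2 * 0 - 5 = -5
Next, f'(u) = 3u^2
And g'(x) = 2
So f'(g(0)) * g'(0)
= 3 * (-5)^2 * 2
= 3 * 25 * 2
= 150

150


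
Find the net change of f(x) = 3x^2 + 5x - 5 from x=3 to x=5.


Net change = f(b) - f(a)
f(x) = 3x^2 + 5x - 5
Compute f(5):
f(5) = 3 * 5^2 + 5 * 5 - 5
= 75 + 25 - 5
= 95
Compute f(3):
f(3) = 3 * 3^2 + 5 * 3 - 5
= 27 + 15 - 5
= 37
Net change = 95 - 37 = 58

58


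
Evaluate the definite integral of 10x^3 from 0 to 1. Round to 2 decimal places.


Find the antiderivative of 10x^3:
F(x) = 10/4 * x^4
Apply the Fundamental Theorem of Calculus:
F(1) - F(0)
= 10/4 * 1^4 - 10/4 * 0^4
= 10/4 * (1 - 0)
= 10/4 * 1
= 5/2 = 2.50

2.50


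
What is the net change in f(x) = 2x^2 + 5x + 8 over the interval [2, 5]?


Net change = f(b) - f(a)
f(x) = 2x^2 + 5x + 8
Compute f(5):
f(5) = 2 * 5^2 + 5 * 5 + 8
= 50 + 25 + 8
= 83
Compute f(2):
f(2) = 2 * 2^2 + 5 * 2 + 8
= 8 + 10 + 8
= 26
Net change = 83 - 26 = 57

57


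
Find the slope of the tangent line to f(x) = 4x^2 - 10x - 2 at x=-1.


The slope of the tangent line equals f'(x) at the point.
f(x) = 4x^2 - 10x - 2
f'(x) = 8x - 10
At x = -1:
f'(-1) = 8 * (-1) - 10
= -8 - 10
= -18

-18


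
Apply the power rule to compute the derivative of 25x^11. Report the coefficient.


We apply the power rule: d/dx [ax^n] = a*n * x^(n-1)
d/dx [25x^11]
= 25 * 11 * x^(11-1)
= 275x^10
The coefficient is 275

275


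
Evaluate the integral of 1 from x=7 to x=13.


The integral of a constant k over [a, b] equals k * (b - a).
integral from 7 to 13 of 1 dx
= 1 * (13 - 7)
= 1 * 6
= 6

6


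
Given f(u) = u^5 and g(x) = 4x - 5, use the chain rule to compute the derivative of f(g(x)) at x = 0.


Using the chain rule: (f(g(x)))' = f'(g(x)) * g'(x)
First, find g(0):
g(0) = 4 * 0 - 5 = -5
Next, f'(u) = 5u^4
And g'(x) = 4
So f'(g(0)) * g'(0)
= 5 * (-5)^4 * 4
= 5 * 625 * 4
= 12500

12500


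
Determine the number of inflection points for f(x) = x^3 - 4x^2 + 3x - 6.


Inflection points occur where f''(x) = 0 and concavity changes.
f(x) = x^3 - 4x^2 + 3x - 6
f'(x) = 3x^2 - 8x + 3
f''(x) = 6x - 8
Set f''(x) = 0:
6x - 8 = 0
x = 8 / 6 = 4/3
Since f''(x) is linear (degree 1), it changes sign at this point.
Therefore there is exactly 1 inflection point.

1


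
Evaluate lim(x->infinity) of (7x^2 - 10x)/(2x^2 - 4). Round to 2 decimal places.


For limits at infinity with equal-degree polynomials,
we compare leading coefficients.
Numerator leading term: 7x^2
Denominator leading term: 2x^2
Divide both by x^2:
lim = (7 - 10/x) / (2 - 4/x^2)
As x -> infinity, the 1/x and 1/x^2 terms vanish:
= 7/2 = 3.50

3.50


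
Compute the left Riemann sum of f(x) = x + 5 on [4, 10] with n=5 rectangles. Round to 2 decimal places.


Left Riemann sum uses left endpoints of each subinterval.
Interval: [4, 10], n = 5
dx = (10 - 4) / 5 = 6/5
Left endpoints: [4, 26/5, 32/5, 38/5, 44/5]
f values: [9, 51/5, 57/5, 63/5, 69/5]
Sum = dx * (sum of f values)
= 6/5 * 57
= 342/5 = 68.40

68.40


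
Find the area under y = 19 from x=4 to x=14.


The area under a constant function y = 19 is a rectangle.
Width = 14 - 4 = 10
Height = 19
Area = width * height
= 10 * 19
= 190

190


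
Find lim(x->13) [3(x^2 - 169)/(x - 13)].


Direct substitution gives 0/0, so we factor the numerator.
Factor: 3(x^2 - 169) = 3 * (x - 13)(x + 13)
Cancel the common factor (x - 13):
3(x^2 - 169)/(x - 13) = 3 * (x + 13)
Now substitute x = 13:
= 3 * (13 + 13) = 78

78


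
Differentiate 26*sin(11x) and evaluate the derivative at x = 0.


Apply the chain rule to differentiate 26*sin(11x):
d/dx [26*sin(11x)]
= 26 * cos(11x) * d/dx(11x)
= 26 * 11 * cos(11x)
= 286 * cos(11x)
Evaluate at x = 0:
= 286 * cos(0)
= 286 * 1
= 286

286


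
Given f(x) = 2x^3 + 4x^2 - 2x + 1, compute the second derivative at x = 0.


First derivative:
f'(x) = 6x^2 + 8x - 2
Second derivative:
f''(x) = 12x + 8
Substitute x = 0:
f''(0) = 12 * 0 + 8
= 0 + 8
= 8

8


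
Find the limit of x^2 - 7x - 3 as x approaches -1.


Since polynomials are continuous, we use direct substitution.
lim(x->-1) of x^2 - 7x - 3
= 1 * (-1)^2 - 7 * (-1) - 3
= 1 + 7 - 3
= 5

5


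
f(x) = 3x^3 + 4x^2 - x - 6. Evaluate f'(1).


Differentiate f(x) = 3x^3 + 4x^2 - x - 6 term by term:
f'(x) = 9x^2 + 8x - 1
Substitute x = 1:
f'(1) = 9 * 1^2 + 8 * 1 - 1
= 9 + 8 - 1
= 16

16


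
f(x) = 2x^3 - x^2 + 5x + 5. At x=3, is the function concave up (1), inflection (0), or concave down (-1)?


Concavity is determined by the sign of f''(x).
f(x) = 2x^3 - x^2 + 5x + 5
f'(x) = 6x^2 - 2x + 5
f''(x) = 12x - 2
f''(3) = 12 * 3 - 2
= 36 - 2
= 34
Since f''(3) > 0, the function is concave up (1)

1


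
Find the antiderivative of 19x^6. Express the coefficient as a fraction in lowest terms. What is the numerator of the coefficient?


Apply the power rule for integration:
integral of ax^n dx = a/(n+1) * x^(n+1) + C
integral of 19x^6 dx
= 19/7 * x^7 + C
The coefficient in lowest terms is 19/7, and its numerator is 19

19


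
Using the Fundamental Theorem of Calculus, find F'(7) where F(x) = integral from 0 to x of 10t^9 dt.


By the Fundamental Theorem of Calculus (Part 1):
If F(x) = integral from 0 to x of f(t) dt, then F'(x) = f(x)
Here f(t) = 10t^9
So F'(x) = 10x^9
Evaluate at x = 7:
F'(7) = 10 * 7^9
= 10 * 40353607
= 403536070

403536070


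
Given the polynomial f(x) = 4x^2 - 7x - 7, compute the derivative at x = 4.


Differentiate term by term using power and sum rules:
f(x) = 4x^2 - 7x - 7
f'(x) = 8x - 7
Substitute x = 4:
f'(4) = 8 * 4 - 7
= 32 - 7
= 25

25


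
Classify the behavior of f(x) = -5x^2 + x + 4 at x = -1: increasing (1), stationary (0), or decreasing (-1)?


Compute f'(x) to determine behavior:
f'(x) = -10x + 1
f'(-1) = -10 * (-1) + 1
= 10 + 1
= 11
Since f'(-1) > 0, the function is increasing (1)

1


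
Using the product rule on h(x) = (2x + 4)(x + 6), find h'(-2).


Let u(x) = 2x + 4 and v(x) = x + 6
u'(x) = 2
v'(x) = 1
Product rule: h'(x) = u'(x)*v(x) + u(x)*v'(x)
= 2 * (x + 6) + (2x + 4) * 1
At x = -2:
u(-2) = 2 * (-2) + 4 = 0
v(-2) = 1 * (-2) + 6 = 4
h'(-2) = 2 * 4 + 0 * 1
= 8 + 0
= 8

8


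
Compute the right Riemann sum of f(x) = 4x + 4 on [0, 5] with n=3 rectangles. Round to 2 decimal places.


Right Riemann sum uses right endpoints of each subinterval.
Interval: [0, 5], n = 3
dx = (5 - 0) / 3 = 5/3
Right endpoints: [5/3, 10/3, 5]
f values: [32/3, 52/3, 24]
Sum = dx * (sum of f values)
= 5/3 * 52
= 260/3 ≈ 86.67

86.67


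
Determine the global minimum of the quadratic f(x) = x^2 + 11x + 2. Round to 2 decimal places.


For a quadratic f(x) = ax^2 + bx + c with a > 0, the minimum is at the vertex.
Vertex x-coordinate: x = -b/(2a)
x = -(11) / (2 * 1)
x = -11/2
Substitute back to find the minimum value:
f(-11/2) = 1 * (-11/2)^2 + 11 * (-11/2) + 2
= 121/4 - 121/2 + 2
= -113/4 = -28.25

-28.25


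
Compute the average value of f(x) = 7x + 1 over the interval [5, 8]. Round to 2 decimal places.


Average value = 1/(b-a) * integral from a to b of f(x) dx
First compute the integral of 7x + 1:
F(x) = (7/2)x^2 + x
F(8) = 7/2 * 64 + 1 * 8 = 232
F(5) = 7/2 * 25 + 1 * 5 = 185/2
Integral = 232 - 185/2 = 279/2
Average = (279/2) / (8 - 5) = (279/2) / 3
= 93/2 = 46.50

46.50


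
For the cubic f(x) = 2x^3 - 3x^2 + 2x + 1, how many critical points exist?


Find where f'(x) = 0:
f(x) = 2x^3 - 3x^2 + 2x + 1
f'(x) = 6x^2 - 6x + 2
This is a quadratic in x. Use the discriminant to count real roots.
Discriminant = (-6)^2 - 4 * 6 * 2
= 36 - 48
= -12
Since discriminant < 0, f'(x) = 0 has no real solutions.
Number of critical points: 0

0


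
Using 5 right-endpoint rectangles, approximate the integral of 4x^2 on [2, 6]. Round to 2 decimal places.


Right Riemann sum uses right endpoints of each subinterval.
Interval: [2, 6], n = 5
dx = (6 - 2) / 5 = 4/5
Right endpoints: [14/5, 18/5, 22/5, 26/5, 6]
f values: [784/25, 1296/25, 1936/25, 2704/25, 144]
Sum = dx * (sum of f values)
= 4/5 * 2064/5
= 8256/25 = 330.24

330.24


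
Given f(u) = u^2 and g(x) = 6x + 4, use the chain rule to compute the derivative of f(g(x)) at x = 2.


Using the chain rule: (f(g(x)))' = f'(g(x)) * g'(x)
First, find g(2):
g(2) = 6 * 2 + 4 = 16
Next, f'(u) = 2u
And g'(x) = 6
So f'(g(2)) * g'(2)
= 2 * 16 * 6
= 192

192


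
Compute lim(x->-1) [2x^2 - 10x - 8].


Since polynomials are continuous, we use direct substitution.
lim(x->-1) of 2x^2 - 10x - 8
= 2 * (-1)^2 - 10 * (-1) - 8
= 2 + 10 - 8
= 4

4


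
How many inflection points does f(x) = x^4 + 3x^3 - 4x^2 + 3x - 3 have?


Inflection points occur where f''(x) = 0 and concavity changes.
f(x) = x^4 + 3x^3 - 4x^2 + 3x - 3
f'(x) = 4x^3 + 9x^2 - 8x + 3
f''(x) = 12x^2 + 18x - 8
This is a quadratic in x. Use the discriminant to count real roots.
Discriminant = (18)^2 - 4 * 12 * (-8)
= 324 - (-384)
= 708
Since discriminant > 0, f''(x) = 0 has 2 distinct real solutions.
A quadratic with two distinct real roots changes sign at each root, so concavity changes at both.
Number of inflection points: 2

2


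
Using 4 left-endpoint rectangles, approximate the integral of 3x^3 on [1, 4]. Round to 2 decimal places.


Left Riemann sum uses left endpoints of each subinterval.
Interval: [1, 4], n = 4
dx = (4 - 1) / 4 = 3/4
Left endpoints: [1, 7/4, 5/2, 13/4]
f values: [3, 1029/64, 375/8, 6591/64]
Sum = dx * (sum of f values)
= 3/4 * 2703/16
= 8109/64 ≈ 126.70

126.70


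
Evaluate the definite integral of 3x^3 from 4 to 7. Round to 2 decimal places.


Find the antiderivative of 3x^3:
F(x) = 3/4 * x^4
Apply the Fundamental Theorem of Calculus:
F(7) - F(4)
= 3/4 * 7^4 - 3/4 * 4^4
= 3/4 * (2401 - 256)
= 3/4 * 2145
= 6435/4 = 1608.75

1608.75


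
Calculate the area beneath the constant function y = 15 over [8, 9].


The area under a constant function y = 15 is a rectangle.
Width = 9 - 8 = 1
Height = 15
Area = width * height
= 1 * 15
= 15

15


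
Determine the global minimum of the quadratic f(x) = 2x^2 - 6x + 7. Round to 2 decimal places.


For a quadratic f(x) = ax^2 + bx + c with a > 0, the minimum is at the vertex.
Vertex x-coordinate: x = -b/(2a)
x = -(-6) / (2 * 2)
x = 6/4 = 3/2
Substitute back to find the minimum value:
f(3/2) = 2 * (3/2)^2 - 6 * (3/2) + 7
= 9/2 - 9 + 7
= 5/2 = 2.50

2.50


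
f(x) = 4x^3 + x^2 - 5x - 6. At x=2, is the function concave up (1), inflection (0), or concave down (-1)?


Concavity is determined by the sign of f''(x).
f(x) = 4x^3 + x^2 - 5x - 6
f'(x) = 12x^2 + 2x - 5
f''(x) = 24x + 2
f''(2) = 24 * 2 + 2
= 48 + 2
= 50
Since f''(2) > 0, the function is concave up (1)

1


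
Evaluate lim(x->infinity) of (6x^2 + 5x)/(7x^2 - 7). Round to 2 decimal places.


For limits at infinity with equal-degree polynomials,
we compare leading coefficients.
Numerator leading term: 6x^2
Denominator leading term: 7x^2
Divide both by x^2:
lim = (6 + 5/x) / (7 - 7/x^2)
As x -> infinity, the 1/x and 1/x^2 terms vanish:
= 6/7 ≈ 0.86

0.86


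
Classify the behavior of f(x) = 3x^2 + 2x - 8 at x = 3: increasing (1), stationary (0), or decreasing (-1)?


Compute f'(x) to determine behavior:
f'(x) = 6x + 2
f'(3) = 6 * 3 + 2
= 18 + 2
= 20
Since f'(3) > 0, the function is increasing (1)

1


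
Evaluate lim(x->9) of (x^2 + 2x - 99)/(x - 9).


Direct substitution gives 0/0, so we factor the numerator.
Factor: (x^2 + 2x - 99) = (x - 9)(x + 11)
Cancel the common factor (x - 9):
(x^2 + 2x - 99)/(x - 9) = (x + 11)
Now substitute x = 9:
= (9) - (-11) = 20

20


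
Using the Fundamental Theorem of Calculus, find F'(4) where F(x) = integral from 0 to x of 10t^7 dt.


By the Fundamental Theorem of Calculus (Part 1):
If F(x) = integral from 0 to x of f(t) dt, then F'(x) = f(x)
Here f(t) = 10t^7
So F'(x) = 10x^7
Evaluate at x = 4:
F'(4) = 10 * 4^7
= 10 * 16384
= 163840

163840


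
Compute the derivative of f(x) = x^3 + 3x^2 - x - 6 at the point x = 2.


Differentiate f(x) = x^3 + 3x^2 - x - 6 term by term:
f'(x) = 3x^2 + 6x - 1
Substitute x = 2:
f'(2) = 3 * 2^2 + 6 * 2 - 1
= 12 + 12 - 1
= 23

23


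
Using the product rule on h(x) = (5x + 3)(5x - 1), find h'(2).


Let u(x) = 5x + 3 and v(x) = 5x - 1
u'(x) = 5
v'(x) = 5
Product rule: h'(x) = u'(x)*v(x) + u(x)*v'(x)
= 5 * (5x - 1) + (5x + 3) * 5
At x = 2:
u(2) = 5 * 2 + 3 = 13
v(2) = 5 * 2 - 1 = 9
h'(2) = 5 * 9 + 13 * 5
= 45 + 65
= 110

110
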